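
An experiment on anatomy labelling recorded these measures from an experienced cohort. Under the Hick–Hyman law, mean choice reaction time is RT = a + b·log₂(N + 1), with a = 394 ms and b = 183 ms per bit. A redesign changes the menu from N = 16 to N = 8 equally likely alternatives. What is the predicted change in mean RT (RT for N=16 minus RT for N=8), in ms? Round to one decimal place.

RT(16) = 394 + 183·log₂(17) = 394 + 183·4.0875 = 1142.0125 ms.
RT(8) = 394 + 183·log₂(9) = 394 + 183·3.1699 = 974.0917 ms.
Difference = 1142.0125 − 974.0917 = 167.9208 ≈ 167.9 ms.

167.9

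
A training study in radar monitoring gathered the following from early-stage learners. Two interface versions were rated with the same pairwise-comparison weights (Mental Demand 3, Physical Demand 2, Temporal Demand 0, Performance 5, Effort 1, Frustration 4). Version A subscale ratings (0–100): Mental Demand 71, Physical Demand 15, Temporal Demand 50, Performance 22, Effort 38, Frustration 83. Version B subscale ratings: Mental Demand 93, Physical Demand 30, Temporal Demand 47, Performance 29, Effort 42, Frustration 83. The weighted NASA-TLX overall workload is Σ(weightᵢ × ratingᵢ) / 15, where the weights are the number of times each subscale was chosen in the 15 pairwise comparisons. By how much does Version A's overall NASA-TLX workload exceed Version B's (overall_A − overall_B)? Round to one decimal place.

Version A weighted sum = 3·71 + 2·15 + 0·50 + 5·22 + 1·38 + 4·83 = 213 + 30 + 0 + 110 + 38 + 332 = 723; overall_A = 723/15 = 48.2000.
Version B weighted sum = 3·93 + 2·30 + 0·47 + 5·29 + 1·42 + 4·83 = 279 + 60 + 0 + 145 + 42 + 332 = 858; overall_B = 858/15 = 57.2000.
Difference = 48.2000 − 57.2000 = -9.0000 ≈ -9.0.

-9.0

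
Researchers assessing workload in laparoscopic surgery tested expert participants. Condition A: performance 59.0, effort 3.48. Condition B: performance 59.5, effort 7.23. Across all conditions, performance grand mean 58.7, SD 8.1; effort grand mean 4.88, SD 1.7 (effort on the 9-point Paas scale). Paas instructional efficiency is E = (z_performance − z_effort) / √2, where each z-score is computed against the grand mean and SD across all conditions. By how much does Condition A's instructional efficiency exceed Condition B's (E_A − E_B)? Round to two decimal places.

1.52

Condition A: z_P = (59.0 − 58.7)/8.1 = 0.0370; z_E = (3.48 − 4.88)/1.7 = -0.8235; E_A = (0.0370 − (-0.8235))/√2 = 0.6085.
Condition B: z_P = (59.5 − 58.7)/8.1 = 0.0988; z_E = (7.23 − 4.88)/1.7 = 1.3824; E_B = (0.0988 − 1.3824)/√2 = -0.9076.
E_A − E_B = 0.6085 − (-0.9076) = 1.5161 ≈ 1.52.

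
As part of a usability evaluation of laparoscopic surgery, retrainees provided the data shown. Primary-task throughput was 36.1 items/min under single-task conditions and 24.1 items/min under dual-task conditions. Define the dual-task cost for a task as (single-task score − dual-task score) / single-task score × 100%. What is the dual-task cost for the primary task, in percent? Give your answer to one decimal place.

33.2

Cost = (36.1 − 24.1) / 36.1 × 100%
     = 12.0000 / 36.1 × 100% = 33.2410%.
≈ 33.2%.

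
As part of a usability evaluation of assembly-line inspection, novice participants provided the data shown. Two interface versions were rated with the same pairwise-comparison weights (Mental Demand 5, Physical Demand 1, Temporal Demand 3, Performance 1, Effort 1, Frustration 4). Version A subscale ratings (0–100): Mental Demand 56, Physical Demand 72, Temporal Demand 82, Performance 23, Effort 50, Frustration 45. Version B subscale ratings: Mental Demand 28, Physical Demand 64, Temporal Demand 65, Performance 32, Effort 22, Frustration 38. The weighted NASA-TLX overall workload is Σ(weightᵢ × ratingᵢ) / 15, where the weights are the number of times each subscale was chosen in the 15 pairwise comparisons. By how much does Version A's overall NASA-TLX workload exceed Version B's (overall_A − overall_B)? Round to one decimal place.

16.4

Version A weighted sum = 5·56 + 1·72 + 3·82 + 1·23 + 1·50 + 4·45 = 280 + 72 + 246 + 23 + 50 + 180 = 851; overall_A = 851/15 = 56.7333.
Version B weighted sum = 5·28 + 1·64 + 3·65 + 1·32 + 1·22 + 4·38 = 140 + 64 + 195 + 32 + 22 + 152 = 605; overall_B = 605/15 = 40.3333.
Difference = 56.7333 − 40.3333 = 16.4000 ≈ 16.4.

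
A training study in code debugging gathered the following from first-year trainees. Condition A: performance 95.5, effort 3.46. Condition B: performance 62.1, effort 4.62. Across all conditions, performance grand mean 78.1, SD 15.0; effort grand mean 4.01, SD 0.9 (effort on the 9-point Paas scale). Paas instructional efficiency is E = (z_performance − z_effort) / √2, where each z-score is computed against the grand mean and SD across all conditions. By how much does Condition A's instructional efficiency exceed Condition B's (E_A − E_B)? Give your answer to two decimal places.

2.49

Condition A: z_P = (95.5 − 78.1)/15.0 = 1.1600; z_E = (3.46 − 4.01)/0.9 = -0.6111; E_A = (1.1600 − (-0.6111))/√2 = 1.2524.
Condition B: z_P = (62.1 − 78.1)/15.0 = -1.0667; z_E = (4.62 − 4.01)/0.9 = 0.6778; E_B = (-1.0667 − 0.6778)/√2 = -1.2335.
E_A − E_B = 1.2524 − (-1.2335) = 2.4859 ≈ 2.49.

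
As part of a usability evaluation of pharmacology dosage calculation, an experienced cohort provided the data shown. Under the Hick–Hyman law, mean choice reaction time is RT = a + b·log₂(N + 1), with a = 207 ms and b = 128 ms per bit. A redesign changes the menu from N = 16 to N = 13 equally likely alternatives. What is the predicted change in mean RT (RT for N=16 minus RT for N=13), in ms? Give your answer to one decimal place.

35.9

RT(16) = 207 + 128·log₂(17) = 207 + 128·4.0875 = 730.2000 ms.
RT(13) = 207 + 128·log₂(14) = 207 + 128·3.8074 = 694.3472 ms.
Difference = 730.2000 − 694.3472 = 35.8528 ≈ 35.9 ms.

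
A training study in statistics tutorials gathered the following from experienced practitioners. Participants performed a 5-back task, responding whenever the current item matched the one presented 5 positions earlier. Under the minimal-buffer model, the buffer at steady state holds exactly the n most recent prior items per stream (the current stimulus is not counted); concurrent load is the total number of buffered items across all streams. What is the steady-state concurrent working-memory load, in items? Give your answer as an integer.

The buffer holds the 5 most recent prior items.
Steady-state concurrent load = 5 items.

5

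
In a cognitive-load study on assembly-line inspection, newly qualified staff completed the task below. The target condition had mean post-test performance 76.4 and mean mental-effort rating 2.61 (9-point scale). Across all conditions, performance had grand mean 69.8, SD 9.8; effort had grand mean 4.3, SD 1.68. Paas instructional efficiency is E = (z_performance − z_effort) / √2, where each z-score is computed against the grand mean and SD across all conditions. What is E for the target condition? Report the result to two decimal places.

1.19

z_performance = (76.4 − 69.8) / 9.8 = 6.6000 / 9.8 = 0.6735.
z_effort = (2.61 − 4.3) / 1.68 = -1.6900 / 1.68 = -1.0060.
z_P − z_E = 0.6735 − (-1.0060) = 1.6795.
E = 1.6795 / √2 = 1.6795 / 1.41421 = 1.1876 ≈ 1.19.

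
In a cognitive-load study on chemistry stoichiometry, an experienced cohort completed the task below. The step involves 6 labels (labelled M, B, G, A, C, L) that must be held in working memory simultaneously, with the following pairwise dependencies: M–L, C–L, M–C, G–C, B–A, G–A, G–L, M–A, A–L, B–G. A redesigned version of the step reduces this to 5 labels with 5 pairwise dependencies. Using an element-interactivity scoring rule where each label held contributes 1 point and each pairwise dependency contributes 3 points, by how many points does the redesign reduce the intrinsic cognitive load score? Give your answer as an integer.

Original: 6 × 1 + 10 × 3 = 6 + 30 = 36.
Redesigned: 5 × 1 + 5 × 3 = 5 + 15 = 20.
Reduction = 36 − 20 = 16.

16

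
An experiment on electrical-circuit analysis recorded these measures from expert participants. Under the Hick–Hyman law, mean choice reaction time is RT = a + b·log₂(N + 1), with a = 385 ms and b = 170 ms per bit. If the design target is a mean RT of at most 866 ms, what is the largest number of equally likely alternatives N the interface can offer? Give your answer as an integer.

6

Set 385 + 170·log₂(N + 1) ≤ 866.
log₂(N + 1) ≤ (866 − 385) / 170 = 2.8294.
N + 1 ≤ 2^2.8294 = 7.1078.
N ≤ 6.1078, so the largest integer N is 6.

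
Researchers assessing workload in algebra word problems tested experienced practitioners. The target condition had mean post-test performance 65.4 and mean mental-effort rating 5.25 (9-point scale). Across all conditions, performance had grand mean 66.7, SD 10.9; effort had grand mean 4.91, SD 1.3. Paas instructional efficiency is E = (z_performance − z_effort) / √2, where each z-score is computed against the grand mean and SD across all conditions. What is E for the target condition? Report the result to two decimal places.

z_performance = (65.4 − 66.7) / 10.9 = -1.3000 / 10.9 = -0.1193.
z_effort = (5.25 − 4.91) / 1.3 = 0.3400 / 1.3 = 0.2615.
z_P − z_E = -0.1193 − 0.2615 = -0.3808.
E = -0.3808 / √2 = -0.3808 / 1.41421 = -0.2693 ≈ -0.27.

-0.27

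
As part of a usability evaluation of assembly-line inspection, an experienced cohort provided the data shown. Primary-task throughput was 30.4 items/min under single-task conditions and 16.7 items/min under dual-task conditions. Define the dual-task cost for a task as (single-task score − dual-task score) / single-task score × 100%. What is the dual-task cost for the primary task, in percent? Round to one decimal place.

Cost = (30.4 − 16.7) / 30.4 × 100%
     = 13.7000 / 30.4 × 100% = 45.0658%.
≈ 45.1%.

45.1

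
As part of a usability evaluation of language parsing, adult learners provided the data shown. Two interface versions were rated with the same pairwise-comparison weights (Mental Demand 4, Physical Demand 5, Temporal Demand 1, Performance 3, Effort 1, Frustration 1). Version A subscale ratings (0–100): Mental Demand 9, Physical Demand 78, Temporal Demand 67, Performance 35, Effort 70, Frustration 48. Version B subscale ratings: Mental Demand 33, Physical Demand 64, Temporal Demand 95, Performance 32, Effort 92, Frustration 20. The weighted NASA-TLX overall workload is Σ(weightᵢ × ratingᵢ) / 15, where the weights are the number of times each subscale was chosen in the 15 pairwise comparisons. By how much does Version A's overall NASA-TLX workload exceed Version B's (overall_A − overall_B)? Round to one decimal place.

-2.6

Version A weighted sum = 4·9 + 5·78 + 1·67 + 3·35 + 1·70 + 1·48 = 36 + 390 + 67 + 105 + 70 + 48 = 716; overall_A = 716/15 = 47.7333.
Version B weighted sum = 4·33 + 5·64 + 1·95 + 3·32 + 1·92 + 1·20 = 132 + 320 + 95 + 96 + 92 + 20 = 755; overall_B = 755/15 = 50.3333.
Difference = 47.7333 − 50.3333 = -2.6000 ≈ -2.6.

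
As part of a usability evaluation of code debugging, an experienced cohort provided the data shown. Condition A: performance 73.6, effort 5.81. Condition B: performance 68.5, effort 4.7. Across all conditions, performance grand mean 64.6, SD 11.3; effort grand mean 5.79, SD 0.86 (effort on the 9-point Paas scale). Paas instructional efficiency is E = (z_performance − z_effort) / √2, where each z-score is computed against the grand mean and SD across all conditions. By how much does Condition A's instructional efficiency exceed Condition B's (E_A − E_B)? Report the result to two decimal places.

Condition A: z_P = (73.6 − 64.6)/11.3 = 0.7965; z_E = (5.81 − 5.79)/0.86 = 0.0233; E_A = (0.7965 − 0.0233)/√2 = 0.5467.
Condition B: z_P = (68.5 − 64.6)/11.3 = 0.3451; z_E = (4.7 − 5.79)/0.86 = -1.2674; E_B = (0.3451 − (-1.2674))/√2 = 1.1402.
E_A − E_B = 0.5467 − 1.1402 = -0.5935 ≈ -0.59.

-0.59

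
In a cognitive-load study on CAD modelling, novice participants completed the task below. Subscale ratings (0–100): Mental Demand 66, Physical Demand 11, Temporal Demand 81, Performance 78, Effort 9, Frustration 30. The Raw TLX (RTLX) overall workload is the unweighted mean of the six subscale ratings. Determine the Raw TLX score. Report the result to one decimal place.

45.8

Sum of ratings = 66 + 11 + 81 + 78 + 9 + 30 = 275.
RTLX = 275 / 6 = 45.8333 ≈ 45.8.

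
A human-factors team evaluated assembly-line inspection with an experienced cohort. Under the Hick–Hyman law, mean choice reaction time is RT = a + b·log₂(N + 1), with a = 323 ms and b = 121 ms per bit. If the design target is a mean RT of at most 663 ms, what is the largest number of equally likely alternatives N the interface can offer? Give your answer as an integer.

6

Set 323 + 121·log₂(N + 1) ≤ 663.
log₂(N + 1) ≤ (663 − 323) / 121 = 2.8099.
N + 1 ≤ 2^2.8099 = 7.0124.
N ≤ 6.0124, so the largest integer N is 6.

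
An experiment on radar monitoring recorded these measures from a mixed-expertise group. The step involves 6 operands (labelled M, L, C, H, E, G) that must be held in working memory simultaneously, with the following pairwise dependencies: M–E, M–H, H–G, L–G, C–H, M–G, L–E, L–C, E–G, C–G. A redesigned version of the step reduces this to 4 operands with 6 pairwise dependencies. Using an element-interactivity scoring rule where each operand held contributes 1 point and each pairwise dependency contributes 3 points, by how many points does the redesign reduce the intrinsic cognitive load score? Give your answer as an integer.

14

Original: 6 × 1 + 10 × 3 = 6 + 30 = 36.
Redesigned: 4 × 1 + 6 × 3 = 4 + 18 = 22.
Reduction = 36 − 22 = 14.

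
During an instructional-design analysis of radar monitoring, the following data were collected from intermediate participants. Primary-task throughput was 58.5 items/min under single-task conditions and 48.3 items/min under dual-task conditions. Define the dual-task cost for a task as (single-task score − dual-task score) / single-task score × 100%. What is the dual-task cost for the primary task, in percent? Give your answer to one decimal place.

17.4

Cost = (58.5 − 48.3) / 58.5 × 100%
     = 10.2000 / 58.5 × 100% = 17.4359%.
≈ 17.4%.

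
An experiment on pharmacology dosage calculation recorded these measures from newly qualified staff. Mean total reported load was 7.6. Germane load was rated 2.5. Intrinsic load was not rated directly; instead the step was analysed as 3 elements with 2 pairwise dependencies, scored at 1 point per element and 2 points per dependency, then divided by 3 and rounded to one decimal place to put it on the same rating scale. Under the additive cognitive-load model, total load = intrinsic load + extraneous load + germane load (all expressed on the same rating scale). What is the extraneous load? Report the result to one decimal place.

2.8

Intrinsic (element-interactivity): (3 × 1 + 2 × 2) / 3 = 7 / 3 = 2.3333 → 2.3.
extraneous load = total − intrinsic − germane
             = 7.6 − 2.3 − 2.5 = 2.8.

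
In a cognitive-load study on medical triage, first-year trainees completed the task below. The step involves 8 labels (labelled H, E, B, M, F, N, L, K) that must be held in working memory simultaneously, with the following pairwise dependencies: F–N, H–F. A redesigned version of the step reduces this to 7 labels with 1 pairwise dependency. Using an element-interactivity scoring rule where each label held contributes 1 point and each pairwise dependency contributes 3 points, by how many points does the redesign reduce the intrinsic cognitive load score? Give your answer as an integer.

4

Original: 8 × 1 + 2 × 3 = 8 + 6 = 14.
Redesigned: 7 × 1 + 1 × 3 = 7 + 3 = 10.
Reduction = 14 − 10 = 4.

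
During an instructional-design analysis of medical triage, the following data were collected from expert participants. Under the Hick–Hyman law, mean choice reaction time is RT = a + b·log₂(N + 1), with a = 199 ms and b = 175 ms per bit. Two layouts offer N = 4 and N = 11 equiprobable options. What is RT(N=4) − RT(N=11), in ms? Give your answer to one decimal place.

-221.0

RT(4) = 199 + 175·log₂(5) = 199 + 175·2.3219 = 605.3325 ms.
RT(11) = 199 + 175·log₂(12) = 199 + 175·3.5850 = 826.3750 ms.
Difference = 605.3325 − 826.3750 = -221.0425 ≈ -221.0 ms.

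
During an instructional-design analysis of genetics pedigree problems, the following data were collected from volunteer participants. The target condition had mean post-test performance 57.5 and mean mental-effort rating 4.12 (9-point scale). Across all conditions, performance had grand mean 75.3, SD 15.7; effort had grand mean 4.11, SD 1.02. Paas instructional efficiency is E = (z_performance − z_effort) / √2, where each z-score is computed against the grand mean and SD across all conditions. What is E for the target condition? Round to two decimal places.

z_performance = (57.5 − 75.3) / 15.7 = -17.8000 / 15.7 = -1.1338.
z_effort = (4.12 − 4.11) / 1.02 = 0.0100 / 1.02 = 0.0098.
z_P − z_E = -1.1338 − 0.0098 = -1.1436.
E = -1.1436 / √2 = -1.1436 / 1.41421 = -0.8086 ≈ -0.81.

-0.81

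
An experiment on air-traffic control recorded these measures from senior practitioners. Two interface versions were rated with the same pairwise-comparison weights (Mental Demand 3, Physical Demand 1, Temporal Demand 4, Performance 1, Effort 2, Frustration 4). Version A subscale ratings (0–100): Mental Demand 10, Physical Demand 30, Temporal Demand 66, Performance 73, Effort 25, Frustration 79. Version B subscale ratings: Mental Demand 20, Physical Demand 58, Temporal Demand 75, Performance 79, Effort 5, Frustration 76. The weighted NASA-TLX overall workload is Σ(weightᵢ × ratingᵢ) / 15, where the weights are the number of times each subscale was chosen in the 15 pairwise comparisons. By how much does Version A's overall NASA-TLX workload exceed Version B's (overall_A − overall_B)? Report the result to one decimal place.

Version A weighted sum = 3·10 + 1·30 + 4·66 + 1·73 + 2·25 + 4·79 = 30 + 30 + 264 + 73 + 50 + 316 = 763; overall_A = 763/15 = 50.8667.
Version B weighted sum = 3·20 + 1·58 + 4·75 + 1·79 + 2·5 + 4·76 = 60 + 58 + 300 + 79 + 10 + 304 = 811; overall_B = 811/15 = 54.0667.
Difference = 50.8667 − 54.0667 = -3.2000 ≈ -3.2.

-3.2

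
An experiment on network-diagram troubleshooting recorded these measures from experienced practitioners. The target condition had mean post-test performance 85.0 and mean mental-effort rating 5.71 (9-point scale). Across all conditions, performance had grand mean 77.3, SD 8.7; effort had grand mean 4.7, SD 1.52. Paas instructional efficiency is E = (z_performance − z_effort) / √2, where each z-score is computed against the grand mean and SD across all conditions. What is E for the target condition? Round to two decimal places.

z_performance = (85.0 − 77.3) / 8.7 = 7.7000 / 8.7 = 0.8851.
z_effort = (5.71 − 4.7) / 1.52 = 1.0100 / 1.52 = 0.6645.
z_P − z_E = 0.8851 − 0.6645 = 0.2206.
E = 0.2206 / √2 = 0.2206 / 1.41421 = 0.1560 ≈ 0.16.

0.16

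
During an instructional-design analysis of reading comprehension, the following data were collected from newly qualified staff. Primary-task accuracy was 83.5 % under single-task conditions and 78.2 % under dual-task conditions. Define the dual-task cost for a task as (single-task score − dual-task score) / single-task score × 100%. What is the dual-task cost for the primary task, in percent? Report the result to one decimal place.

6.3

Cost = (83.5 − 78.2) / 83.5 × 100%
     = 5.3000 / 83.5 × 100% = 6.3473%.
≈ 6.3%.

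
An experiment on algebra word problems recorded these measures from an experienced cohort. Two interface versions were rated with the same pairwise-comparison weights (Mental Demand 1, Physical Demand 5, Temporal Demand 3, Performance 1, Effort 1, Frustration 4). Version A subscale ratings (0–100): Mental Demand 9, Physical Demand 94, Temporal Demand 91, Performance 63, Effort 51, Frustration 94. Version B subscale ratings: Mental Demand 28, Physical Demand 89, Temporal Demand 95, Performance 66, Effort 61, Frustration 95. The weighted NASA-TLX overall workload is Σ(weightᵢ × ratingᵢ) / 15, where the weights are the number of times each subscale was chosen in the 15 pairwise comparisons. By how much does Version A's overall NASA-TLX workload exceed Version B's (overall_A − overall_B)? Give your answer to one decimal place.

-1.5

Version A weighted sum = 1·9 + 5·94 + 3·91 + 1·63 + 1·51 + 4·94 = 9 + 470 + 273 + 63 + 51 + 376 = 1242; overall_A = 1242/15 = 82.8000.
Version B weighted sum = 1·28 + 5·89 + 3·95 + 1·66 + 1·61 + 4·95 = 28 + 445 + 285 + 66 + 61 + 380 = 1265; overall_B = 1265/15 = 84.3333.
Difference = 82.8000 − 84.3333 = -1.5333 ≈ -1.5.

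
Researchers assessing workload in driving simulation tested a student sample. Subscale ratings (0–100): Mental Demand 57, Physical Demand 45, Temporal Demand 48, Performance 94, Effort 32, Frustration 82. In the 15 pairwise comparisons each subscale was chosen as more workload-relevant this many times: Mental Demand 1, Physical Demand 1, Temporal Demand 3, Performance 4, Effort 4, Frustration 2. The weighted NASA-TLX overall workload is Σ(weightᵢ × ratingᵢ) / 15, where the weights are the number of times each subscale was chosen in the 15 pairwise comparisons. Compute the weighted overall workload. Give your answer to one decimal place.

60.9

The tallies are the weights (they sum to 15).
Weighted sum = 1·57 + 1·45 + 3·48 + 4·94 + 4·32 + 2·82
            = 57 + 45 + 144 + 376 + 128 + 164 = 914.
Overall workload = 914 / 15 = 60.9333 ≈ 60.9.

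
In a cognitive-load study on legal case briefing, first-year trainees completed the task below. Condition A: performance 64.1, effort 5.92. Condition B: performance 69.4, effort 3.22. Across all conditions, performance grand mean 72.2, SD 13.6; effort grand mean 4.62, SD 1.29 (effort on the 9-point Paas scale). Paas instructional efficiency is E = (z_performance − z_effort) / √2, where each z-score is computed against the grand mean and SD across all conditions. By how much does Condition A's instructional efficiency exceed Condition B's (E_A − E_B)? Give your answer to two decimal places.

Condition A: z_P = (64.1 − 72.2)/13.6 = -0.5956; z_E = (5.92 − 4.62)/1.29 = 1.0078; E_A = (-0.5956 − 1.0078)/√2 = -1.1338.
Condition B: z_P = (69.4 − 72.2)/13.6 = -0.2059; z_E = (3.22 − 4.62)/1.29 = -1.0853; E_B = (-0.2059 − (-1.0853))/√2 = 0.6218.
E_A − E_B = -1.1338 − 0.6218 = -1.7556 ≈ -1.76.

-1.76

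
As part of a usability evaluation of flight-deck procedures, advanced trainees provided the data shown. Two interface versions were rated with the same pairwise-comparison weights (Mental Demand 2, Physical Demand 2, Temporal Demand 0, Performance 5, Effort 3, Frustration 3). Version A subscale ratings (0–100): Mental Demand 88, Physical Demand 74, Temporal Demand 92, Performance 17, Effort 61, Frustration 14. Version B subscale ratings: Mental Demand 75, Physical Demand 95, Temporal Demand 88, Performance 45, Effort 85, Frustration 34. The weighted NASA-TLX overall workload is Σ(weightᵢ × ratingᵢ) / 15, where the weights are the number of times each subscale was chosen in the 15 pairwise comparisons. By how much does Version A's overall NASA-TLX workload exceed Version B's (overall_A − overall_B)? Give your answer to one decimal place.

Version A weighted sum = 2·88 + 2·74 + 0·92 + 5·17 + 3·61 + 3·14 = 176 + 148 + 0 + 85 + 183 + 42 = 634; overall_A = 634/15 = 42.2667.
Version B weighted sum = 2·75 + 2·95 + 0·88 + 5·45 + 3·85 + 3·34 = 150 + 190 + 0 + 225 + 255 + 102 = 922; overall_B = 922/15 = 61.4667.
Difference = 42.2667 − 61.4667 = -19.2000 ≈ -19.2.

-19.2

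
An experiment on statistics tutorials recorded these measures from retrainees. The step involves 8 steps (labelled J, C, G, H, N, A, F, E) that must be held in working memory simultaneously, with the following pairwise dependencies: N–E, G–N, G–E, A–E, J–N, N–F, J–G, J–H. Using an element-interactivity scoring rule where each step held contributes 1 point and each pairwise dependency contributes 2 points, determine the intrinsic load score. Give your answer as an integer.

24

Count of steps held simultaneously: 8.
Count of pairwise dependencies listed: 8.
Element contribution: 8 × 1 = 8.
Interaction contribution: 8 × 2 = 16.
Intrinsic load = 8 + 16 = 24.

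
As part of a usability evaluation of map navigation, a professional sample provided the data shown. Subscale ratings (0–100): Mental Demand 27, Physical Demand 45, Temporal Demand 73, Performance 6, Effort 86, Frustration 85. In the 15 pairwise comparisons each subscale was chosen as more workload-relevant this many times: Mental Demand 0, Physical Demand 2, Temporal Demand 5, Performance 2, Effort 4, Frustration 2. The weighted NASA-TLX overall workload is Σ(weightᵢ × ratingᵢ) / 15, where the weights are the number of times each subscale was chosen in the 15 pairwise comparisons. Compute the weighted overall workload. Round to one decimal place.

The tallies are the weights (they sum to 15).
Weighted sum = 0·27 + 2·45 + 5·73 + 2·6 + 4·86 + 2·85
            = 0 + 90 + 365 + 12 + 344 + 170 = 981.
Overall workload = 981 / 15 = 65.4000 ≈ 65.4.

65.4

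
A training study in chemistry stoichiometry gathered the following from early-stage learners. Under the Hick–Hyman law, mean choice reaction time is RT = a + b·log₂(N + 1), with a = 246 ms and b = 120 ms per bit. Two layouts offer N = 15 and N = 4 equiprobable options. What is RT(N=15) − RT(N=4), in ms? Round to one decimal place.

201.4

RT(15) = 246 + 120·log₂(16) = 246 + 120·4.0000 = 726.0000 ms.
RT(4) = 246 + 120·log₂(5) = 246 + 120·2.3219 = 524.6280 ms.
Difference = 726.0000 − 524.6280 = 201.3720 ≈ 201.4 ms.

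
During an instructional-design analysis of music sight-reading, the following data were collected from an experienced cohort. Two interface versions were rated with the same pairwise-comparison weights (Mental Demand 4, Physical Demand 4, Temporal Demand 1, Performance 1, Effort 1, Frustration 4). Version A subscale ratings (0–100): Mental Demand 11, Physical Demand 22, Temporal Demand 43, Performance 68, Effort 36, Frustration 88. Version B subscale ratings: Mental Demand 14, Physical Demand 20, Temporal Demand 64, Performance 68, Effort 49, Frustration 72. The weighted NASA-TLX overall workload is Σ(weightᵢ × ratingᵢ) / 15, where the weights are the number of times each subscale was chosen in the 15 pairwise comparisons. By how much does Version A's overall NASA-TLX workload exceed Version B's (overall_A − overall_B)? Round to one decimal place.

1.7

Version A weighted sum = 4·11 + 4·22 + 1·43 + 1·68 + 1·36 + 4·88 = 44 + 88 + 43 + 68 + 36 + 352 = 631; overall_A = 631/15 = 42.0667.
Version B weighted sum = 4·14 + 4·20 + 1·64 + 1·68 + 1·49 + 4·72 = 56 + 80 + 64 + 68 + 49 + 288 = 605; overall_B = 605/15 = 40.3333.
Difference = 42.0667 − 40.3333 = 1.7334 ≈ 1.7.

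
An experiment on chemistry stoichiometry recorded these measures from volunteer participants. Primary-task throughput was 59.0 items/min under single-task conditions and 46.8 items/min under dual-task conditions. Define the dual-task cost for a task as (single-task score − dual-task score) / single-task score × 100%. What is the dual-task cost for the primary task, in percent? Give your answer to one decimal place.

Cost = (59.0 − 46.8) / 59.0 × 100%
     = 12.2000 / 59.0 × 100% = 20.6780%.
≈ 20.7%.

20.7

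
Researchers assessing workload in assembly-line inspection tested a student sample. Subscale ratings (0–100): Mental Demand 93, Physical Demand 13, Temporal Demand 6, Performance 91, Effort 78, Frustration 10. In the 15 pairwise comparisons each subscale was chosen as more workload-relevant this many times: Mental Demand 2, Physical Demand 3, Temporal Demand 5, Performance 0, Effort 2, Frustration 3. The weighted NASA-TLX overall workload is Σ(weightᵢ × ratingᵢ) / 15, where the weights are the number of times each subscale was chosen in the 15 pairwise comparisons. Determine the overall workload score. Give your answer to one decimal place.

The tallies are the weights (they sum to 15).
Weighted sum = 2·93 + 3·13 + 5·6 + 0·91 + 2·78 + 3·10
            = 186 + 39 + 30 + 0 + 156 + 30 = 441.
Overall workload = 441 / 15 = 29.4000 ≈ 29.4.

29.4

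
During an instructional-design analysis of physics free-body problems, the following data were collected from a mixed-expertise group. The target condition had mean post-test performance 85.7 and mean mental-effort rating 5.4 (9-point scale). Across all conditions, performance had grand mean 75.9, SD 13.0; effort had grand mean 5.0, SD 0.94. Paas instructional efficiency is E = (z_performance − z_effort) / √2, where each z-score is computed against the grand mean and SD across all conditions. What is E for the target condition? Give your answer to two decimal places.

z_performance = (85.7 − 75.9) / 13.0 = 9.8000 / 13.0 = 0.7538.
z_effort = (5.4 − 5.0) / 0.94 = 0.4000 / 0.94 = 0.4255.
z_P − z_E = 0.7538 − 0.4255 = 0.3283.
E = 0.3283 / √2 = 0.3283 / 1.41421 = 0.2321 ≈ 0.23.

0.23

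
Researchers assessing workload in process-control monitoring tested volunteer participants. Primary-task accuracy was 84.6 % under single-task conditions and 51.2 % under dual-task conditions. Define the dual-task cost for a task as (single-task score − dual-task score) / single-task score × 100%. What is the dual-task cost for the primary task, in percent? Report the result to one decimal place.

39.5

Cost = (84.6 − 51.2) / 84.6 × 100%
     = 33.4000 / 84.6 × 100% = 39.4799%.
≈ 39.5%.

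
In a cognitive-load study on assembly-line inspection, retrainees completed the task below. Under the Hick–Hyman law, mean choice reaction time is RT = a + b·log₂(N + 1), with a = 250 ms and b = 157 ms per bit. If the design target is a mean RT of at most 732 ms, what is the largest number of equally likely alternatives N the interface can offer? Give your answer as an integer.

7

Set 250 + 157·log₂(N + 1) ≤ 732.
log₂(N + 1) ≤ (732 − 250) / 157 = 3.0701.
N + 1 ≤ 2^3.0701 = 8.3983.
N ≤ 7.3983, so the largest integer N is 7.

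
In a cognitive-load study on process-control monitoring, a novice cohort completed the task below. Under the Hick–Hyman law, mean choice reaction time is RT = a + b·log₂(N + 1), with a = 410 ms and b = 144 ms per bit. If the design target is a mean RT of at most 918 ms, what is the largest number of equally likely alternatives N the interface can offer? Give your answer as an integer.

10

Set 410 + 144·log₂(N + 1) ≤ 918.
log₂(N + 1) ≤ (918 − 410) / 144 = 3.5278.
N + 1 ≤ 2^3.5278 = 11.5338.
N ≤ 10.5338, so the largest integer N is 10.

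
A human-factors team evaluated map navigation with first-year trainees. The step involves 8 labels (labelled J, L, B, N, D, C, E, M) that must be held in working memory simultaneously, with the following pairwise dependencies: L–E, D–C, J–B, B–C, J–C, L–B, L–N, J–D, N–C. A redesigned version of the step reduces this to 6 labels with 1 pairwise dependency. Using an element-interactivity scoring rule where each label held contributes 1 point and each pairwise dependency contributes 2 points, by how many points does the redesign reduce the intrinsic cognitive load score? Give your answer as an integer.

Original: 8 × 1 + 9 × 2 = 8 + 18 = 26.
Redesigned: 6 × 1 + 1 × 2 = 6 + 2 = 8.
Reduction = 26 − 8 = 18.

18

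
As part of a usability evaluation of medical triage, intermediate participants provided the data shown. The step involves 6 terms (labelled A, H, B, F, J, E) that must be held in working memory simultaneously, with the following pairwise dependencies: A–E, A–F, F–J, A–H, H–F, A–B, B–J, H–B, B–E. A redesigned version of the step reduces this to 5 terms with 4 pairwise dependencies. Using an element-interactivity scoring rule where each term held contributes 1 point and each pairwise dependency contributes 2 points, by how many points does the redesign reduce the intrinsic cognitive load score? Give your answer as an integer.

Original: 6 × 1 + 9 × 2 = 6 + 18 = 24.
Redesigned: 5 × 1 + 4 × 2 = 5 + 8 = 13.
Reduction = 24 − 13 = 11.

11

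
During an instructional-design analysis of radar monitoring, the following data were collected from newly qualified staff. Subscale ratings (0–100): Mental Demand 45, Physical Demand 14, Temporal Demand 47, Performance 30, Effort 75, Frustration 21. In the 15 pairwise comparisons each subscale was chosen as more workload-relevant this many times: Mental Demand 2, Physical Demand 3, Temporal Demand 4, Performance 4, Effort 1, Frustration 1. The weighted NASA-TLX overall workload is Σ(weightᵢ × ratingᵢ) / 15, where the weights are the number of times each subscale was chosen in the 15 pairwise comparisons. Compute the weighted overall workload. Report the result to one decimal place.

35.7

The tallies are the weights (they sum to 15).
Weighted sum = 2·45 + 3·14 + 4·47 + 4·30 + 1·75 + 1·21
            = 90 + 42 + 188 + 120 + 75 + 21 = 536.
Overall workload = 536 / 15 = 35.7333 ≈ 35.7.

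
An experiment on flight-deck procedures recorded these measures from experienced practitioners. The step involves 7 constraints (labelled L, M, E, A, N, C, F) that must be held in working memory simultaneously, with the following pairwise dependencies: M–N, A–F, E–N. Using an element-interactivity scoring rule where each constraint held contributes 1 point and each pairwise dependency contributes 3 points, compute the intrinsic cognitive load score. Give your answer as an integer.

16

Count of constraints held simultaneously: 7.
Count of pairwise dependencies listed: 3.
Element contribution: 7 × 1 = 7.
Interaction contribution: 3 × 3 = 9.
Intrinsic load = 7 + 9 = 16.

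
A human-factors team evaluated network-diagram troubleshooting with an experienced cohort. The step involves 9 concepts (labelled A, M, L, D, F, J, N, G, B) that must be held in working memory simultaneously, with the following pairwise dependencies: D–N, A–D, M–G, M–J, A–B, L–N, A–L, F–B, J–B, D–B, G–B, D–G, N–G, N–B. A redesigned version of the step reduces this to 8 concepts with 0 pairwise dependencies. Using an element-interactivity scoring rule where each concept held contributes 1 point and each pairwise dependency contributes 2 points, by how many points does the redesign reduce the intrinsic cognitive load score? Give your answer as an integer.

Original: 9 × 1 + 14 × 2 = 9 + 28 = 37.
Redesigned: 8 × 1 + 0 × 2 = 8 + 0 = 8.
Reduction = 37 − 8 = 29.

29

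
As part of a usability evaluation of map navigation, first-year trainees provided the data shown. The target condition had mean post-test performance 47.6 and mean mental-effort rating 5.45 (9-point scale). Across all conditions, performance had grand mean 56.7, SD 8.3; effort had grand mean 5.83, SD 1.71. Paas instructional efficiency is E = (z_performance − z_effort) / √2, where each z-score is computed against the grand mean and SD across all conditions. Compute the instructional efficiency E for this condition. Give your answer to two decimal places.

-0.62

z_performance = (47.6 − 56.7) / 8.3 = -9.1000 / 8.3 = -1.0964.
z_effort = (5.45 − 5.83) / 1.71 = -0.3800 / 1.71 = -0.2222.
z_P − z_E = -1.0964 − (-0.2222) = -0.8742.
E = -0.8742 / √2 = -0.8742 / 1.41421 = -0.6182 ≈ -0.62.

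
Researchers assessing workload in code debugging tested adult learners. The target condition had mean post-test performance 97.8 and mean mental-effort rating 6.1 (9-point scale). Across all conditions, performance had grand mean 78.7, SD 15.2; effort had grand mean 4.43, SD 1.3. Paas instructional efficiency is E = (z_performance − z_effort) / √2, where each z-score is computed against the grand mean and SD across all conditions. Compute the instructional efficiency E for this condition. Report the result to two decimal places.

z_performance = (97.8 − 78.7) / 15.2 = 19.1000 / 15.2 = 1.2566.
z_effort = (6.1 − 4.43) / 1.3 = 1.6700 / 1.3 = 1.2846.
z_P − z_E = 1.2566 − 1.2846 = -0.0280.
E = -0.0280 / √2 = -0.0280 / 1.41421 = -0.0198 ≈ -0.02.

-0.02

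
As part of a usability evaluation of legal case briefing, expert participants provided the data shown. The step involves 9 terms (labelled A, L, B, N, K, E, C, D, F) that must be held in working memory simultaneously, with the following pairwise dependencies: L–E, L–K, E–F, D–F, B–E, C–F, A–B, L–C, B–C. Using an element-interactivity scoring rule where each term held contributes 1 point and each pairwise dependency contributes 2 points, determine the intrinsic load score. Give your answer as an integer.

Count of terms held simultaneously: 9.
Count of pairwise dependencies listed: 9.
Element contribution: 9 × 1 = 9.
Interaction contribution: 9 × 2 = 18.
Intrinsic load = 9 + 18 = 27.

27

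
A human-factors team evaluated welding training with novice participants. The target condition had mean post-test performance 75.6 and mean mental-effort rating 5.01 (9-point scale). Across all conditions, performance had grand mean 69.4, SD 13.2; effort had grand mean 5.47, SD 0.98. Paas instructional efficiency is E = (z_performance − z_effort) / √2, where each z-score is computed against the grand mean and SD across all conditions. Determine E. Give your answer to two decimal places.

0.66

z_performance = (75.6 − 69.4) / 13.2 = 6.2000 / 13.2 = 0.4697.
z_effort = (5.01 − 5.47) / 0.98 = -0.4600 / 0.98 = -0.4694.
z_P − z_E = 0.4697 − (-0.4694) = 0.9391.
E = 0.9391 / √2 = 0.9391 / 1.41421 = 0.6640 ≈ 0.66.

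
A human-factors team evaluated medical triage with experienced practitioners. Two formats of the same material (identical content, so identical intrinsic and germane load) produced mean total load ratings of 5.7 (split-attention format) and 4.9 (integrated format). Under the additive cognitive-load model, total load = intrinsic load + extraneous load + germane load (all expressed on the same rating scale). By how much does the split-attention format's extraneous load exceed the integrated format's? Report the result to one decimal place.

Intrinsic and germane load are equal across formats, so the difference in total load equals the difference in extraneous load.
Extraneous-load difference = 5.7 − 4.9 = 0.8.

0.8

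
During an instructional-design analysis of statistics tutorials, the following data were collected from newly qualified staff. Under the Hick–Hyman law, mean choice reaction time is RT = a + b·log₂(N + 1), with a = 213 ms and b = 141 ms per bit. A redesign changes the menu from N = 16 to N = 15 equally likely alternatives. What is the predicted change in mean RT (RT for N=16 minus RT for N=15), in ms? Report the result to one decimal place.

12.3

RT(16) = 213 + 141·log₂(17) = 213 + 141·4.0875 = 789.3375 ms.
RT(15) = 213 + 141·log₂(16) = 213 + 141·4.0000 = 777.0000 ms.
Difference = 789.3375 − 777.0000 = 12.3375 ≈ 12.3 ms.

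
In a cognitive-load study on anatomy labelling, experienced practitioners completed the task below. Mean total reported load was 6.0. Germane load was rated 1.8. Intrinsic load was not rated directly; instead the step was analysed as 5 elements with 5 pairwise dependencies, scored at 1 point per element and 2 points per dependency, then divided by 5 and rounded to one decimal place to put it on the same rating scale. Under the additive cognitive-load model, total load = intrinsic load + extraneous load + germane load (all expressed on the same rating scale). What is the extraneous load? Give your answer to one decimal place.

1.2

Intrinsic (element-interactivity): (5 × 1 + 5 × 2) / 5 = 15 / 5 = 3.0000 → 3.0.
extraneous load = total − intrinsic − germane
             = 6.0 − 3.0 − 1.8 = 1.2.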